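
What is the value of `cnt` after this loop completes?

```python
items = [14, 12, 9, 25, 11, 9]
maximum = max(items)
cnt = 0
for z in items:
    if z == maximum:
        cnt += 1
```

Count of max value 25 in [14, 12, 9, 25, 11, 9]
`cnt` takes the values: 0 → 1

Answer: 1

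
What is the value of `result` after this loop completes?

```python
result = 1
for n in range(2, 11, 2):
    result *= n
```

Product of even numbers 2 to 10
`result` takes the values: 1 → 2 → 8 → 48 → 384 → 3840

Answer: 3840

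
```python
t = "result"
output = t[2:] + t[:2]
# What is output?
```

Trace:
`t = "result"` → t = 'result'
`output = t[2:] + t[:2]` → output = 'sultre'
So output = 'sultre'

Answer: 'sultre'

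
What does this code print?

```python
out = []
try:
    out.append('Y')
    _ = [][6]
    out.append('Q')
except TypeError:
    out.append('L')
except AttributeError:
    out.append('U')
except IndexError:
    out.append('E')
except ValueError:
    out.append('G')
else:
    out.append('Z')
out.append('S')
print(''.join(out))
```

Execution trace: 'Y' (try body) → 'E' (except IndexError) → 'S' (after the try/except). Output: YES

Answer: YES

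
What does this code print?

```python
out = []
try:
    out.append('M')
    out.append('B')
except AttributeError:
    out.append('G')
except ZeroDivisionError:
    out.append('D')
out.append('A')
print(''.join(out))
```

Execution trace: 'M' (try body) → 'B' (try body, no exception) → 'A' (after the try/except). Output: MBA

Answer: MBA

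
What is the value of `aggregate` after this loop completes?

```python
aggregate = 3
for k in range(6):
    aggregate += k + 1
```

Start at 3, add 1 to 6 = 24
`aggregate` takes the values: 3 → 4 → 6 → 9 → 13 → 18 → 24

Answer: 24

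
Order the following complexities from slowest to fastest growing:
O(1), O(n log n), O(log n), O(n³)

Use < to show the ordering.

Ordered by growth rate: O(1) < O(log n) < O(n log n) < O(n³)

Answer: O(1) < O(log n) < O(n log n) < O(n³)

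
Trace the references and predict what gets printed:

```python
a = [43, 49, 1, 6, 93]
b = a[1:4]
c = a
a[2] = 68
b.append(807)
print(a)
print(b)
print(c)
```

Key concept: slice vs alias.
Step by step:
`a = [43, 49, 1, 6, 93]` → a = [43, 49, 1, 6, 93]
`b = a[1:4]` → b = [49, 1, 6]
`c = a` → c = [43, 49, 1, 6, 93] (same object as a)
`a[2] = 68` → a = [43, 49, 68, 6, 93] (same object as c); c = [43, 49, 68, 6, 93] (same object as a)
`b.append(807)` → b = [49, 1, 6, 807]
`print(a)` → prints [43, 49, 68, 6, 93]
`print(b)` → prints [49, 1, 6, 807]
`print(c)` → prints [43, 49, 68, 6, 93]

Answer:
[43, 49, 68, 6, 93]
[49, 1, 6, 807]
[43, 49, 68, 6, 93]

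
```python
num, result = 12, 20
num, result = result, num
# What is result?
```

Trace:
`num, result = 12, 20` → num = 12; result = 20
`num, result = result, num` → num = 20; result = 12
So result = 12

Answer: 12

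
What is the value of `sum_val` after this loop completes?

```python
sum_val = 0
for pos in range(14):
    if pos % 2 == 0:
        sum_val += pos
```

Sum of even numbers 0 to 13
`sum_val` takes the values: 0 → 2 → 6 → 12 → 20 → 30 → 42

Answer: 42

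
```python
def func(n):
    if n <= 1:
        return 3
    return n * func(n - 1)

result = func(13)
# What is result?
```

func(13) = 13 * 12 * 11 * 10 * 9 * 8 * 7 * 6 * 5 * 4 * 3 * 2 * 3 = 18681062400

Answer: 18681062400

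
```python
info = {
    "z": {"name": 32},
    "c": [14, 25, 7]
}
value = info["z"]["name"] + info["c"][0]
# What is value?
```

Trace:
`info = { ...` → info = {'z': {'name': 32}, 'c': [14, 25, 7]}
`value = info["z"]["name"] + info["c"][0]` → value = 46
So value = 46

Answer: 46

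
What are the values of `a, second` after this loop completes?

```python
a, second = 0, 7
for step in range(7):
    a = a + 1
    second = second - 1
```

a goes 0→7, second goes 7→0
`a, second` takes the values: (0, 7) → (1, 7) → (1, 6) → (2, 6) → (2, 5) → (3, 5) → (3, 4) → (4, 4) → (4, 3) → (5, 3) → (5, 2) → (6, 2) → (6, 1) → (7, 1) → (7, 0)

Answer: 7, 0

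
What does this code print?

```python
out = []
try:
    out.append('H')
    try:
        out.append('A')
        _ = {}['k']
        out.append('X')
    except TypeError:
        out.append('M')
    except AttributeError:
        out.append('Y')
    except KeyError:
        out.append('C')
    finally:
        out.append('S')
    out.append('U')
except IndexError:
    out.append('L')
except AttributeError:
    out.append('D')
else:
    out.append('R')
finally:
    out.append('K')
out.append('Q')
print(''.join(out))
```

Execution trace: 'H' (try body) → 'A' (inner try body) → 'C' (inner except KeyError) → 'S' (inner finally) → 'U' (try body, no exception) → 'R' (else) → 'K' (finally) → 'Q' (after the try/except). Output: HACSURKQ

Answer: HACSURKQ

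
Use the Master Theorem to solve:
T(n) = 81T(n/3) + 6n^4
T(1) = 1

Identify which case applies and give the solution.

a=81, b=3, f(n)=6n^4. log_3(81) = 4. Since c=4 = 4, Case 2 applies: T(n) = Θ(n^log_b(a) · log n) = O(n^4 log n).

Answer: O(n^4 log n) - Case 2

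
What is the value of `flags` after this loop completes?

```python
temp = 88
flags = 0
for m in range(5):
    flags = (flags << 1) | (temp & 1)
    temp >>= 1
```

Reverse lowest 5 bits of 88
`flags` takes the values: 0 → 1 → 3

Answer: 3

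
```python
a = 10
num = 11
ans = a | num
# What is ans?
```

Trace:
`a = 10` → a = 10
`num = 11` → num = 11
`ans = a | num` → ans = 11
So ans = 11

Answer: 11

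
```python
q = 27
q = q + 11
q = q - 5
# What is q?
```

Trace:
`q = 27` → q = 27
`q = q + 11` → q = 38
`q = q - 5` → q = 33
So q = 33

Answer: 33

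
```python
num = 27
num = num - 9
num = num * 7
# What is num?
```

Trace:
`num = 27` → num = 27
`num = num - 9` → num = 18
`num = num * 7` → num = 126
So num = 126

Answer: 126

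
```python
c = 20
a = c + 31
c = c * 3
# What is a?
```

Trace:
`c = 20` → c = 20
`a = c + 31` → a = 51
`c = c * 3` → c = 60
So a = 51

Answer: 51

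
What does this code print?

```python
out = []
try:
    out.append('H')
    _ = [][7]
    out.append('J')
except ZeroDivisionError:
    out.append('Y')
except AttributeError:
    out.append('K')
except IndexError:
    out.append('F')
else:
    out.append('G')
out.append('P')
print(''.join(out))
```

Execution trace: 'H' (try body) → 'F' (except IndexError) → 'P' (after the try/except). Output: HFP

Answer: HFP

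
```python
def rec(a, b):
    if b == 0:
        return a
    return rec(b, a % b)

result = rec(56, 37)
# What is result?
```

rec(56, 37) -> rec(37, 19) -> rec(19, 18) -> rec(18, 1) -> rec(1, 0) -> 1

Answer: 1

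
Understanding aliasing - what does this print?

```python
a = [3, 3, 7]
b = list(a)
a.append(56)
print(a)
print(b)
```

Key concept: list() constructor creates copy.
Step by step:
`a = [3, 3, 7]` → a = [3, 3, 7]
`b = list(a)` → b = [3, 3, 7]
`a.append(56)` → a = [3, 3, 7, 56]
`print(a)` → prints [3, 3, 7, 56]
`print(b)` → prints [3, 3, 7]

Answer:
[3, 3, 7, 56]
[3, 3, 7]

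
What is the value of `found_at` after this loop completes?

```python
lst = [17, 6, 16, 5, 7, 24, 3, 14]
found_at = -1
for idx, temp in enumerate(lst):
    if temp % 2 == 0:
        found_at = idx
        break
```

First even number index in [17, 6, 16, 5, 7, 24, 3, 14]
`found_at` takes the values: -1 → 1

Answer: 1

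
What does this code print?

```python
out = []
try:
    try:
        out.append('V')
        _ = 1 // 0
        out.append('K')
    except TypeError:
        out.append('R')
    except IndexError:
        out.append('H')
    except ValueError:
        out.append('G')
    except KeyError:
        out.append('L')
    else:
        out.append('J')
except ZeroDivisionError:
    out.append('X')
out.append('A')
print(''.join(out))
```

Execution trace: 'V' (try body) → 'X' (outer except ZeroDivisionError) → 'A' (after the try/except). Output: VXA

Answer: VXA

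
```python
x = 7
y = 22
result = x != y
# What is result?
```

Trace:
`x = 7` → x = 7
`y = 22` → y = 22
`result = x != y` → result = True
So result = True

Answer: True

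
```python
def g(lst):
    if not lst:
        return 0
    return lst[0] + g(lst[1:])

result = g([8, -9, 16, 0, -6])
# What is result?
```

8 + (-9) + 16 + 0 + (-6) + 0 = 9

Answer: 9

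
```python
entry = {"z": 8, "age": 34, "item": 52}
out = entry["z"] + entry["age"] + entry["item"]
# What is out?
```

Trace:
`entry = {"z": 8, "age": 34, "item": 52}` → entry = {'z': 8, 'age': 34, 'item': 52}
`out = entry["z"] + entry["age"] + entry["item"]` → out = 94
So out = 94

Answer: 94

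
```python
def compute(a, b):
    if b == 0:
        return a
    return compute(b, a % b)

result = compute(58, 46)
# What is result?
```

compute(58, 46) -> compute(46, 12) -> compute(12, 10) -> compute(10, 2) -> compute(2, 0) -> 2

Answer: 2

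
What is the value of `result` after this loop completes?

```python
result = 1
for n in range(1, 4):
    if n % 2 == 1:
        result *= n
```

Product of odd numbers 1 to 3
`result` takes the values: 1 → 3

Answer: 3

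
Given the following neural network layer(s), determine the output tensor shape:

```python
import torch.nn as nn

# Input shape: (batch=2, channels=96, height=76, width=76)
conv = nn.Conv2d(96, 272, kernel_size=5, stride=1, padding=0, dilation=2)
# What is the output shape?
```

Input: (2, 96, 76, 76) -> Output: (2, 272, 68, 68)

Answer: (2, 272, 68, 68)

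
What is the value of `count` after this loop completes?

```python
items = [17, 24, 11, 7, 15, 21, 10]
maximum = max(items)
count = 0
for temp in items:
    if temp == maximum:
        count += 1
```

Count of max value 24 in [17, 24, 11, 7, 15, 21, 10]
`count` takes the values: 0 → 1

Answer: 1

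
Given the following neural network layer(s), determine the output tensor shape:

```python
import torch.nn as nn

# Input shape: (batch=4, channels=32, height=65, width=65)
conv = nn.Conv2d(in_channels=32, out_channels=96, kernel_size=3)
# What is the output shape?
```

Input: (4, 32, 65, 65) -> Output: (4, 96, 63, 63)

Answer: (4, 96, 63, 63)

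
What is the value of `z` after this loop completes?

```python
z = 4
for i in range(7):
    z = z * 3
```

Multiply by 3, 7 times: 4 * 3^7 = 8748
`z` takes the values: 4 → 12 → 36 → 108 → 324 → 972 → 2916 → 8748

Answer: 8748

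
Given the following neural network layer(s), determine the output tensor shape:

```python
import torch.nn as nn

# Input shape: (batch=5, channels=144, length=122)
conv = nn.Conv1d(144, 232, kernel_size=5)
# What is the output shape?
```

Input: (5, 144, 122) -> Output: (5, 232, 118)

Answer: (5, 232, 118)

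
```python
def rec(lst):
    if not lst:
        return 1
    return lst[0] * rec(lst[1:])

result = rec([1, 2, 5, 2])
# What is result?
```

Product over [1, 2, 5, 2] = 1 * 2 * 5 * 2 = 20

Answer: 20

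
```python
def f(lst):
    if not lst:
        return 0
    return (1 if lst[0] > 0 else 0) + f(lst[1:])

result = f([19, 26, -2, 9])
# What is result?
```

Count of positive elements in [19, 26, -2, 9] = 3

Answer: 3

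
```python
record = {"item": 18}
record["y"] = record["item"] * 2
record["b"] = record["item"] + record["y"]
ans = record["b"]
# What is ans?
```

Trace:
`record = {"item": 18}` → record = {'item': 18}
`record["y"] = record["item"] * 2` → record = {'item': 18, 'y': 36}
`record["b"] = record["item"] + record["y"]` → record = {'item': 18, 'y': 36, 'b': 54}
`ans = record["b"]` → ans = 54
So ans = 54

Answer: 54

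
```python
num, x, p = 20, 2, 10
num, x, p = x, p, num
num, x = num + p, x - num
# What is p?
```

Trace:
`num, x, p = 20, 2, 10` → num = 20; x = 2; p = 10
`num, x, p = x, p, num` → num = 2; x = 10; p = 20
`num, x = num + p, x - num` → num = 22; x = 8
So p = 20

Answer: 20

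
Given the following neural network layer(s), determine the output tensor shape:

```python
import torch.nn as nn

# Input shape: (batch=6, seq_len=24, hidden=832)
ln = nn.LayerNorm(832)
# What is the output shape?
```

Input: (6, 24, 832) -> Output: (6, 24, 832)

Answer: (6, 24, 832)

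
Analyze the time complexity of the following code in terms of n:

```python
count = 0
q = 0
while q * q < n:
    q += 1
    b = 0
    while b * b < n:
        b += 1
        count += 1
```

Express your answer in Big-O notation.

Each loop level contributes: √n × √n. Multiplying the contributions gives O(n).

Answer: O(n)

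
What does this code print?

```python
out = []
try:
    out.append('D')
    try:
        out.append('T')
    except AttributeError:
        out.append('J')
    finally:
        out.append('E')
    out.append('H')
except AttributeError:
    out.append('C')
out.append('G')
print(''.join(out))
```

Execution trace: 'D' (try body) → 'T' (inner try body, no exception) → 'E' (inner finally) → 'H' (try body, no exception) → 'G' (after the try/except). Output: DTEHG

Answer: DTEHG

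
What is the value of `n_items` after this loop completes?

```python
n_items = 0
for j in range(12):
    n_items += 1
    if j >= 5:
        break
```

Loop breaks when j reaches 5, n_items is 6
`n_items` takes the values: 0 → 1 → 2 → 3 → 4 → 5 → 6

Answer: 6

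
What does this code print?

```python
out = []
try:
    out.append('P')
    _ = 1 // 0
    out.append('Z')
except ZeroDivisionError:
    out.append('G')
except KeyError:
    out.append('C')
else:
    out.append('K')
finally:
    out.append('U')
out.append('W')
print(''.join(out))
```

Execution trace: 'P' (try body) → 'G' (except ZeroDivisionError) → 'U' (finally) → 'W' (after the try/except). Output: PGUW

Answer: PGUW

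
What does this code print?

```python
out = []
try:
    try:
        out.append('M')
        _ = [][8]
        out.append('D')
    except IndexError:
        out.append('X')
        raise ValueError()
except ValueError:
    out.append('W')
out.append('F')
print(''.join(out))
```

Execution trace: 'M' (inner try body) → 'X' (inner except IndexError) → 'W' (outer except ValueError) → 'F' (after the try/except). Output: MXWF

Answer: MXWF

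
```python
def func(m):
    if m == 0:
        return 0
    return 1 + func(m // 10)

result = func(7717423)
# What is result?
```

Count of digits of 7717423: 7

Answer: 7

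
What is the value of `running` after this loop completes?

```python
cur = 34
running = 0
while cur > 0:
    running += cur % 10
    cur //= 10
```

Sum digits of 34
`running` takes the values: 0 → 4 → 7

Answer: 7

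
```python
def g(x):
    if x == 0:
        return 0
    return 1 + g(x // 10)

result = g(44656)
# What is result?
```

Count of digits of 44656: 5

Answer: 5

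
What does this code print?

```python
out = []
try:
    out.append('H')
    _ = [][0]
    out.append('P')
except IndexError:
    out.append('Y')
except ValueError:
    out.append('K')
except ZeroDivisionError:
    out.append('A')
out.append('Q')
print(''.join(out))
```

Execution trace: 'H' (try body) → 'Y' (except IndexError) → 'Q' (after the try/except). Output: HYQ

Answer: HYQ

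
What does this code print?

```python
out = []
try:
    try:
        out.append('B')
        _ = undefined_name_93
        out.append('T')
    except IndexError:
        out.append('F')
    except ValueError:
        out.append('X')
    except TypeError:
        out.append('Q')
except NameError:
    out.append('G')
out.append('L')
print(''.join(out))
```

Execution trace: 'B' (try body) → 'G' (outer except NameError) → 'L' (after the try/except). Output: BGL

Answer: BGL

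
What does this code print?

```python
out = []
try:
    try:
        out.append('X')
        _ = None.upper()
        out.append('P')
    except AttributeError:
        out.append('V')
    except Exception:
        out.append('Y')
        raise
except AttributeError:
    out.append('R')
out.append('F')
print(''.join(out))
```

Execution trace: 'X' (inner try body) → 'V' (inner except AttributeError) → 'F' (after the try/except). Output: XVF

Answer: XVF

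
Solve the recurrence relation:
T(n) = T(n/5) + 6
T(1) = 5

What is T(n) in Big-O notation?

Each step divides n by 5 and adds 6. After log_5(n) steps we reach T(1)=5. So T(n) = 6·log_5(n) + 5 = O(log n).

Answer: O(log n)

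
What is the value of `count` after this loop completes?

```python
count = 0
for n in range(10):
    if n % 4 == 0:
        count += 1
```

Count numbers divisible by 4 in range(10)
`count` takes the values: 0 → 1 → 2 → 3

Answer: 3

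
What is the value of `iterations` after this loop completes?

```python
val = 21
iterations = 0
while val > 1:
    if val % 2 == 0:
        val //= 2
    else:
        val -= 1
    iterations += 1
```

Steps to reduce 21 to 1
`iterations` takes the values: 0 → 1 → 2 → 3 → 4 → 5 → 6

Answer: 6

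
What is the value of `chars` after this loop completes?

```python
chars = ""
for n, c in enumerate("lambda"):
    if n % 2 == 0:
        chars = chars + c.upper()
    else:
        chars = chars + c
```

Uppercase even positions in 'lambda'
`chars` takes the values: "" → "L" → "La" → "LaM" → "LaMb" → "LaMbD" → "LaMbDa"

Answer: "LaMbDa"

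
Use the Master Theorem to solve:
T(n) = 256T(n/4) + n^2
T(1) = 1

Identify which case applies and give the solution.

a=256, b=4, f(n)=n^2. log_4(256) = 4. Since c=2 < 4, Case 1 applies: T(n) = Θ(n^log_b(a)) = O(n^4).

Answer: O(n^4) - Case 1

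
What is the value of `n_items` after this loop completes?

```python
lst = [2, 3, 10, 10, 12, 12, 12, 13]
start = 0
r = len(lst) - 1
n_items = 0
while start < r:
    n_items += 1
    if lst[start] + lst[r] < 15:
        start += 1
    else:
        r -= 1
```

Steps to find pair summing to 15
`n_items` takes the values: 0 → 1 → 2 → 3 → 4 → 5 → 6 → 7

Answer: 7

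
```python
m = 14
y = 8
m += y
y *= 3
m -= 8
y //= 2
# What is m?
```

Trace:
`m = 14` → m = 14
`y = 8` → y = 8
`m += y` → m = 22
`y *= 3` → y = 24
`m -= 8` → m = 14
`y //= 2` → y = 12
So m = 14

Answer: 14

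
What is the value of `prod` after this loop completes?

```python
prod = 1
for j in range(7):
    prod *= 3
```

3^7 = 2187
`prod` takes the values: 1 → 3 → 9 → 27 → 81 → 243 → 729 → 2187

Answer: 2187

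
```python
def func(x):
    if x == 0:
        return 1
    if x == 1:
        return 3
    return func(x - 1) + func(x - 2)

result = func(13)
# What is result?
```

Build up from base cases: func(0)=1, func(1)=3, func(2)=4, func(3)=7, func(4)=11, func(5)=18, func(6)=29, ..., func(13)=843

Answer: 843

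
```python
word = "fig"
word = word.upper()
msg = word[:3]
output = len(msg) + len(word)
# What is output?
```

Trace:
`word = "fig"` → word = 'fig'
`word = word.upper()` → word = 'FIG'
`msg = word[:3]` → msg = 'FIG'
`output = len(msg) + len(word)` → output = 6
So output = 6

Answer: 6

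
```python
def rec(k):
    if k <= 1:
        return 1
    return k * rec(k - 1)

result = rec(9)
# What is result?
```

rec(9) = 9 * 8 * 7 * 6 * 5 * 4 * 3 * 2 * 1 = 362880

Answer: 362880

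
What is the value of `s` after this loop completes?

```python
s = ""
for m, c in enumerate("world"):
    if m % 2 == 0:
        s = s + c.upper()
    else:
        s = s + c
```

Uppercase even positions in 'world'
`s` takes the values: "" → "W" → "Wo" → "WoR" → "WoRl" → "WoRlD"

Answer: "WoRlD"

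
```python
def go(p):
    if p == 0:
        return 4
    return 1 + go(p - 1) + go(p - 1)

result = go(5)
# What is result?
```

go(p) = 1 + 2·go(p-1), go(0)=4. Closed form: (4+1)·2^5 - 1 = 159.

Answer: 159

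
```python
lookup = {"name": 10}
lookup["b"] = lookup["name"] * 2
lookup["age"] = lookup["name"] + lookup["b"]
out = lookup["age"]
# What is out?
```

Trace:
`lookup = {"name": 10}` → lookup = {'name': 10}
`lookup["b"] = lookup["name"] * 2` → lookup = {'name': 10, 'b': 20}
`lookup["age"] = lookup["name"] + lookup["b"]` → lookup = {'name': 10, 'b': 20, 'age': 30}
`out = lookup["age"]` → out = 30
So out = 30

Answer: 30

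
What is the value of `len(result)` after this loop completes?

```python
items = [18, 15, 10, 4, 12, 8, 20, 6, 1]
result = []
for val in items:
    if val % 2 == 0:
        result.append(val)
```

Count even numbers in [18, 15, 10, 4, 12, 8, 20, 6, 1]
`result` takes the values: [] → [18] → [18, 10] → [18, 10, 4] → [18, 10, 4, 12] → [18, 10, 4, 12, 8] → [18, 10, 4, 12, 8, 20] → [18, 10, 4, 12, 8, 20, 6]
So `len(result)` = 7

Answer: 7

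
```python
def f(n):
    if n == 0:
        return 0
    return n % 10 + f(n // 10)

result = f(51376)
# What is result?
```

Sum of digits of 51376: 6 + 7 + 3 + 1 + 5 = 22

Answer: 22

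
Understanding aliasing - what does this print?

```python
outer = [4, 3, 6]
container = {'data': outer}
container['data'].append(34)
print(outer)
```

Key concept: dict holds reference to list.
Step by step:
`outer = [4, 3, 6]` → outer = [4, 3, 6]
`container = {'data': outer}` → container = {'data': [4, 3, 6]}
`container['data'].append(34)` → outer = [4, 3, 6, 34]; container = {'data': [4, 3, 6, 34]}
`print(outer)` → prints [4, 3, 6, 34]

Answer: [4, 3, 6, 34]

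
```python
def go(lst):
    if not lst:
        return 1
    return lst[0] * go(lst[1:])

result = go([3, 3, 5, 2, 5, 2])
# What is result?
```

Product over [3, 3, 5, 2, 5, 2] = 3 * 3 * 5 * 2 * 5 * 2 = 900

Answer: 900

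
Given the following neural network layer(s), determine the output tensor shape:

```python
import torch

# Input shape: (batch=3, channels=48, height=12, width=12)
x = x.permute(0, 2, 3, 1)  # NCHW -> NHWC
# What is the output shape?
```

Input: (3, 48, 12, 12) -> Output: (3, 12, 12, 48)

Answer: (3, 12, 12, 48)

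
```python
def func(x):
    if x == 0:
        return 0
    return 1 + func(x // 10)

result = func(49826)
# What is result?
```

Count of digits of 49826: 5

Answer: 5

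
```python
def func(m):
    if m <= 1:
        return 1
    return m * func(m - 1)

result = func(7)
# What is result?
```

func(7) = 7 * 6 * 5 * 4 * 3 * 2 * 1 = 5040

Answer: 5040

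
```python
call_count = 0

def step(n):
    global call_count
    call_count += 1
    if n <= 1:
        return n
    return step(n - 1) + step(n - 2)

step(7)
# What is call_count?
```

Calls(n) = 1 + Calls(n-1) + Calls(n-2); Calls(0)=Calls(1)=1. For n=7 this gives 41.

Answer: 41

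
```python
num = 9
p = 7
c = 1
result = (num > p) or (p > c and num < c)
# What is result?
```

Trace:
`num = 9` → num = 9
`p = 7` → p = 7
`c = 1` → c = 1
`result = (num > p) or (p > c and num < c)` → result = True
So result = True

Answer: True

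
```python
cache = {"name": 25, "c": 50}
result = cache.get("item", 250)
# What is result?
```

Trace:
`cache = {"name": 25, "c": 50}` → cache = {'name': 25, 'c': 50}
`result = cache.get("item", 250)` → result = 250
So result = 250

Answer: 250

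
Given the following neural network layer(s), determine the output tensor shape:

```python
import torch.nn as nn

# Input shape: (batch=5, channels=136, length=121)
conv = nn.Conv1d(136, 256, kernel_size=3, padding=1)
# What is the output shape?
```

Input: (5, 136, 121) -> Output: (5, 256, 121)

Answer: (5, 256, 121)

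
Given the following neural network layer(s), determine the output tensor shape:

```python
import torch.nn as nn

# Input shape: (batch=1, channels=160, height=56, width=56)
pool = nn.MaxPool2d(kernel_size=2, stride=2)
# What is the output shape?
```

Input: (1, 160, 56, 56) -> Output: (1, 160, 28, 28)

Answer: (1, 160, 28, 28)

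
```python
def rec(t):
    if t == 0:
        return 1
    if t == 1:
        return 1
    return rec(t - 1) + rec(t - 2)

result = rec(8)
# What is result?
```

Build up from base cases: rec(0)=1, rec(1)=1, rec(2)=2, rec(3)=3, rec(4)=5, rec(5)=8, rec(6)=13, ..., rec(8)=34

Answer: 34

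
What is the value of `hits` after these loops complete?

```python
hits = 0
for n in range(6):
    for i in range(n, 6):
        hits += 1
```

Upper triangle: 6 + 5 + ... + 1
`hits` takes the values: 0 → 1 → 2 → 3 → 4 → 5 → 6 → 7 → 8 → 9 → 10 → 11 → 12 → 13 → 14 → 15 → 16 → 17 → 18 → 19 → 20 → 21

Answer: 21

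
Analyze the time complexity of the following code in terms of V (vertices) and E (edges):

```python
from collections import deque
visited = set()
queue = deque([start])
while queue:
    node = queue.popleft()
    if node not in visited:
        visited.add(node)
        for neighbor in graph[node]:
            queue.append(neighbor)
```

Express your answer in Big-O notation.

This is Breadth-first search on a graph. Time complexity: O(V + E).

Answer: O(V + E)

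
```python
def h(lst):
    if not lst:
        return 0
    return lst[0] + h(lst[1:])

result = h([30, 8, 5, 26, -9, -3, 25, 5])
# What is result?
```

30 + 8 + 5 + 26 + (-9) + (-3) + 25 + 5 + 0 = 87

Answer: 87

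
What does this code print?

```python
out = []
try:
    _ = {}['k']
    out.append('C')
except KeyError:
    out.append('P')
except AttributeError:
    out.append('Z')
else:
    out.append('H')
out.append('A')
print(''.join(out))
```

Execution trace: 'P' (except KeyError) → 'A' (after the try/except). Output: PA

Answer: PA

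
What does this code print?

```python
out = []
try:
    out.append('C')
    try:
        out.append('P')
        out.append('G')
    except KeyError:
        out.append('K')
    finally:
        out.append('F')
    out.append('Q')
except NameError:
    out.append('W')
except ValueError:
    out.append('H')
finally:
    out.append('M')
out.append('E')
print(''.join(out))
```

Execution trace: 'C' (try body) → 'P' (inner try body) → 'G' (inner try body, no exception) → 'F' (inner finally) → 'Q' (try body, no exception) → 'M' (finally) → 'E' (after the try/except). Output: CPGFQME

Answer: CPGFQME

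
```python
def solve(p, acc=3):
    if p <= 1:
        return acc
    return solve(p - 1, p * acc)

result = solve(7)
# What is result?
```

Accumulator trace (n, acc): (7, 3) -> (6, 21) -> (5, 126) -> (4, 630) -> (3, 2520) -> (2, 7560) -> (1, 15120) -> return 15120

Answer: 15120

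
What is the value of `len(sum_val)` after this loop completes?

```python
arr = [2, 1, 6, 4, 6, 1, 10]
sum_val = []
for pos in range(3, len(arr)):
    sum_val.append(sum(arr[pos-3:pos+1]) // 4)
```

Number of 4-element averages
`sum_val` takes the values: [] → [3] → [3, 4] → [3, 4, 4] → [3, 4, 4, 5]
So `len(sum_val)` = 4

Answer: 4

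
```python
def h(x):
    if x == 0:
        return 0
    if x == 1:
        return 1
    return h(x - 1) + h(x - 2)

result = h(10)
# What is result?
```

Build up from base cases: h(0)=0, h(1)=1, h(2)=1, h(3)=2, h(4)=3, h(5)=5, h(6)=8, ..., h(10)=55

Answer: 55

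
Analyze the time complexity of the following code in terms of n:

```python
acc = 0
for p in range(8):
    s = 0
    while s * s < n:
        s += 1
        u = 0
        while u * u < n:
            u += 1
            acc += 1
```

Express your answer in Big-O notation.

Each loop level contributes: 1 × √n × √n. Multiplying the contributions gives O(n).

Answer: O(n)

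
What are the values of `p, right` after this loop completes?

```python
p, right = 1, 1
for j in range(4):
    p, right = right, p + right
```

Fibonacci: after 4 iterations
`p, right` takes the values: (1, 1) → (1, 2) → (2, 3) → (3, 5) → (5, 8)

Answer: 5, 8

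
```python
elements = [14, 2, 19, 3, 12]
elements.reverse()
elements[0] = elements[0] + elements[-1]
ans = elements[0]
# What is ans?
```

Trace:
`elements = [14, 2, 19, 3, 12]` → elements = [14, 2, 19, 3, 12]
`elements.reverse()` → elements = [12, 3, 19, 2, 14]
`elements[0] = elements[0] + elements[-1]` → elements = [26, 3, 19, 2, 14]
`ans = elements[0]` → ans = 26
So ans = 26

Answer: 26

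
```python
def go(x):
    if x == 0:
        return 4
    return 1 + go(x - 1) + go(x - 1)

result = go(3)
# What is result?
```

go(x) = 1 + 2·go(x-1), go(0)=4. Closed form: (4+1)·2^3 - 1 = 39.

Answer: 39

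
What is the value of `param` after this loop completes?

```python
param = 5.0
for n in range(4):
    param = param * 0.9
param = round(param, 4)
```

Exponential decay: 5.0 * 0.9^4
`param` takes the values: 5.0 → 4.5 → 4.05 → 3.645 → 3.2805

Answer: 3.2805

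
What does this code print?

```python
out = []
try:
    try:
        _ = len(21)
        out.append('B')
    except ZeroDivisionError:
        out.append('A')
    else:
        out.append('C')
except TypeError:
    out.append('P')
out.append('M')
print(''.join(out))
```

Execution trace: 'P' (outer except TypeError) → 'M' (after the try/except). Output: PM

Answer: PM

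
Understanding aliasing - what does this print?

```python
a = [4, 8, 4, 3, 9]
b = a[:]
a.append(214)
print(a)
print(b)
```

Key concept: slice [:] creates copy.
Step by step:
`a = [4, 8, 4, 3, 9]` → a = [4, 8, 4, 3, 9]
`b = a[:]` → b = [4, 8, 4, 3, 9]
`a.append(214)` → a = [4, 8, 4, 3, 9, 214]
`print(a)` → prints [4, 8, 4, 3, 9, 214]
`print(b)` → prints [4, 8, 4, 3, 9]

Answer:
[4, 8, 4, 3, 9, 214]
[4, 8, 4, 3, 9]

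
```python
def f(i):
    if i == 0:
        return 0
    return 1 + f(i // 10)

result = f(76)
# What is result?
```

Count of digits of 76: 2

Answer: 2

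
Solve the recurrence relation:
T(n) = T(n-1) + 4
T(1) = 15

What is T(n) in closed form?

Unrolling: T(n) = T(1) + 4·(n-1) = 15 + 4(n-1) = 4n + 11.

Answer: T(n) = 4n + 11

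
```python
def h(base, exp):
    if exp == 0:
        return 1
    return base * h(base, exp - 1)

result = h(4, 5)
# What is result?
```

h(4, 5) = 4 * 4 * 4 * 4 * 4 = 1024

Answer: 1024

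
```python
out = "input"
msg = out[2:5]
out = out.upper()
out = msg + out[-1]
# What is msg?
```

Trace:
`out = "input"` → out = 'input'
`msg = out[2:5]` → msg = 'put'
`out = out.upper()` → out = 'INPUT'
`out = msg + out[-1]` → out = 'putT'
So msg = 'put'

Answer: 'put'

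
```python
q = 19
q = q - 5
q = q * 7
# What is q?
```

Trace:
`q = 19` → q = 19
`q = q - 5` → q = 14
`q = q * 7` → q = 98
So q = 98

Answer: 98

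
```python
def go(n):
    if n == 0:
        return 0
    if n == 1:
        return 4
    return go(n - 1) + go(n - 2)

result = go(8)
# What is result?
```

Build up from base cases: go(0)=0, go(1)=4, go(2)=4, go(3)=8, go(4)=12, go(5)=20, go(6)=32, ..., go(8)=84

Answer: 84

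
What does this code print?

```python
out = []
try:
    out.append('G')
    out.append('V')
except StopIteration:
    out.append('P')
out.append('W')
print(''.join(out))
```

Execution trace: 'G' (try body) → 'V' (try body, no exception) → 'W' (after the try/except). Output: GVW

Answer: GVW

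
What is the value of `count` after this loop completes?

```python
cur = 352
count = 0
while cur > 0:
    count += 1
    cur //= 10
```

Count digits by repeated division by 10
`count` takes the values: 0 → 1 → 2 → 3

Answer: 3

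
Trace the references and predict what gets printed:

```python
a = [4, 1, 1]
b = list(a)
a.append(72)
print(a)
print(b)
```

Key concept: list() constructor creates copy.
Step by step:
`a = [4, 1, 1]` → a = [4, 1, 1]
`b = list(a)` → b = [4, 1, 1]
`a.append(72)` → a = [4, 1, 1, 72]
`print(a)` → prints [4, 1, 1, 72]
`print(b)` → prints [4, 1, 1]

Answer:
[4, 1, 1, 72]
[4, 1, 1]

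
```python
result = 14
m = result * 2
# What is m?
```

Trace:
`result = 14` → result = 14
`m = result * 2` → m = 28
So m = 28

Answer: 28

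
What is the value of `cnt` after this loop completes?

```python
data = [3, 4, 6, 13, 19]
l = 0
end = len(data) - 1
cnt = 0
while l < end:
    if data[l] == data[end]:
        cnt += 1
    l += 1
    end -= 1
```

Count matching pairs from ends
`cnt` takes the values: 0

Answer: 0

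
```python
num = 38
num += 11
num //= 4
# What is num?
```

Trace:
`num = 38` → num = 38
`num += 11` → num = 49
`num //= 4` → num = 12
So num = 12

Answer: 12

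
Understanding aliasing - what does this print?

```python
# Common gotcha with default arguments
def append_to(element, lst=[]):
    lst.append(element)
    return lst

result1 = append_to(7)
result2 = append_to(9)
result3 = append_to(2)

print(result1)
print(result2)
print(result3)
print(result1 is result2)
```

Key concept: mutable default argument gotcha.
Step by step:
`result1 = append_to(7)` → result1 = [7]
`result2 = append_to(9)` → result1 = [7, 9] (same object as result2); result2 = [7, 9] (same object as result1)
`result3 = append_to(2)` → result1 = [7, 9, 2] (same object as result2, result3); result2 = [7, 9, 2] (same object as result1, result3); result3 = [7, 9, 2] (same object as result1, result2)
`print(result1)` → prints [7, 9, 2]
`print(result2)` → prints [7, 9, 2]
`print(result3)` → prints [7, 9, 2]
`print(result1 is result2)` → prints True

Answer:
[7, 9, 2]
[7, 9, 2]
[7, 9, 2]
True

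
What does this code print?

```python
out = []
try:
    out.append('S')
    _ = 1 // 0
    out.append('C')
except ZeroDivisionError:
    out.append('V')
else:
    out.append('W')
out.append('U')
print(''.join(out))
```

Execution trace: 'S' (try body) → 'V' (except ZeroDivisionError) → 'U' (after the try/except). Output: SVU

Answer: SVU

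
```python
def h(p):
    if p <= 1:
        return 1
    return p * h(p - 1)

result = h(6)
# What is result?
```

h(6) = 6 * 5 * 4 * 3 * 2 * 1 = 720

Answer: 720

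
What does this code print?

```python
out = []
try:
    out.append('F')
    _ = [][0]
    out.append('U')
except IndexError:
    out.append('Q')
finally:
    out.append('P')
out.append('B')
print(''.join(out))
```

Execution trace: 'F' (try body) → 'Q' (except IndexError) → 'P' (finally) → 'B' (after the try/except). Output: FQPB

Answer: FQPB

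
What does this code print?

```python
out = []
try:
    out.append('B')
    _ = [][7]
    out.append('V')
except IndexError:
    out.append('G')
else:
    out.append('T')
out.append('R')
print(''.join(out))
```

Execution trace: 'B' (try body) → 'G' (except IndexError) → 'R' (after the try/except). Output: BGR

Answer: BGR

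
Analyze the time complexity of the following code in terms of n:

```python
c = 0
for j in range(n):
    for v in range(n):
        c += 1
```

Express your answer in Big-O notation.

Each loop level contributes: n × n. Multiplying the contributions gives O(n^2).

Answer: O(n^2)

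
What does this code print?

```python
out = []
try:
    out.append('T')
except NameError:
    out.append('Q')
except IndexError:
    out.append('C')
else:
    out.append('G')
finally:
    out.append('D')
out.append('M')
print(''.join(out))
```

Execution trace: 'T' (try body, no exception) → 'G' (else) → 'D' (finally) → 'M' (after the try/except). Output: TGDM

Answer: TGDM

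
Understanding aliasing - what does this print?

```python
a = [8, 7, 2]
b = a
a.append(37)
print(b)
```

Key concept: basic list aliasing.
Step by step:
`a = [8, 7, 2]` → a = [8, 7, 2]
`b = a` → b = [8, 7, 2] (same object as a)
`a.append(37)` → a = [8, 7, 2, 37] (same object as b); b = [8, 7, 2, 37] (same object as a)
`print(b)` → prints [8, 7, 2, 37]

Answer: [8, 7, 2, 37]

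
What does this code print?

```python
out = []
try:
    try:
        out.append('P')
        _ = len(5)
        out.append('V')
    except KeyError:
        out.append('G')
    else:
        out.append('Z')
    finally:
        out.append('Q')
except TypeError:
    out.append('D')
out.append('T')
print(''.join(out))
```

Execution trace: 'P' (inner try body) → 'Q' (inner finally) → 'D' (outer except TypeError) → 'T' (after the try/except). Output: PQDT

Answer: PQDT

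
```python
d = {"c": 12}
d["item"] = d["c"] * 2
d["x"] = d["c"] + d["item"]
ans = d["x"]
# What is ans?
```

Trace:
`d = {"c": 12}` → d = {'c': 12}
`d["item"] = d["c"] * 2` → d = {'c': 12, 'item': 24}
`d["x"] = d["c"] + d["item"]` → d = {'c': 12, 'item': 24, 'x': 36}
`ans = d["x"]` → ans = 36
So ans = 36

Answer: 36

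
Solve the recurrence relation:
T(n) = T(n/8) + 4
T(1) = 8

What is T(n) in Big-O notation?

Each step divides n by 8 and adds 4. After log_8(n) steps we reach T(1)=8. So T(n) = 4·log_8(n) + 8 = O(log n).

Answer: O(log n)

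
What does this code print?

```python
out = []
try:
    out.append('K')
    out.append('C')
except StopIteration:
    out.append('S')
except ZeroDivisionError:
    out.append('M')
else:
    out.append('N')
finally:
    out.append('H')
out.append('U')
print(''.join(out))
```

Execution trace: 'K' (try body) → 'C' (try body, no exception) → 'N' (else) → 'H' (finally) → 'U' (after the try/except). Output: KCNHU

Answer: KCNHU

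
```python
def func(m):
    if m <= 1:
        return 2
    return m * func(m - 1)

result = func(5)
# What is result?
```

func(5) = 5 * 4 * 3 * 2 * 2 = 240

Answer: 240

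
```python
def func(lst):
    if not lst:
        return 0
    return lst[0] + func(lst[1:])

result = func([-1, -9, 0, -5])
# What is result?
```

(-1) + (-9) + 0 + (-5) + 0 = -15

Answer: -15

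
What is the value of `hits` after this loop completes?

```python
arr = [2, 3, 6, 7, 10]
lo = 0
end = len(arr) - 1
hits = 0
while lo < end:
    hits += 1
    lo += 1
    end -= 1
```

Iterations until pointers meet (list length 5)
`hits` takes the values: 0 → 1 → 2

Answer: 2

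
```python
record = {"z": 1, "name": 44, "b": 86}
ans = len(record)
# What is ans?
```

Trace:
`record = {"z": 1, "name": 44, "b": 86}` → record = {'z': 1, 'name': 44, 'b': 86}
`ans = len(record)` → ans = 3
So ans = 3

Answer: 3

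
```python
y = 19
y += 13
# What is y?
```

Trace:
`y = 19` → y = 19
`y += 13` → y = 32
So y = 32

Answer: 32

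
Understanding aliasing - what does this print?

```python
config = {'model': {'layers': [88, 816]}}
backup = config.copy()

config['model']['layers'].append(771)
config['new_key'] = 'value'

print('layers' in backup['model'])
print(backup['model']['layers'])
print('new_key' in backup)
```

Key concept: shallow copy gotcha with nested dict.
Step by step:
`config = {'model': {'layers': [88, 816]}}` → config = {'model': {'layers': [88, 816]}}
`backup = config.copy()` → backup = {'model': {'layers': [88, 816]}}
`config['model']['layers'].append(771)` → config = {'model': {'layers': [88, 816, 771]}}; backup = {'model': {'layers': [88, 816, 771]}}
`config['new_key'] = 'value'` → config = {'model': {'layers': [88, 816, 771]}, 'new_key': 'value'}
`print('layers' in backup['model'])` → prints True
`print(backup['model']['layers'])` → prints [88, 816, 771]
`print('new_key' in backup)` → prints False

Answer:
True
[88, 816, 771]
False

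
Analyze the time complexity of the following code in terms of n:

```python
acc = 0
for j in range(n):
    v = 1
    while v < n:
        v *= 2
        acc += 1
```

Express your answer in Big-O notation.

Each loop level contributes: n × log n. Multiplying the contributions gives O(n log n).

Answer: O(n log n)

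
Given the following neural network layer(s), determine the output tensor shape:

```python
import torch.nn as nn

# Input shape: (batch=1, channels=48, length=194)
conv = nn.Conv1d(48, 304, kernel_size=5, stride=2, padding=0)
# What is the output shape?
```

Input: (1, 48, 194) -> Output: (1, 304, 95)

Answer: (1, 304, 95)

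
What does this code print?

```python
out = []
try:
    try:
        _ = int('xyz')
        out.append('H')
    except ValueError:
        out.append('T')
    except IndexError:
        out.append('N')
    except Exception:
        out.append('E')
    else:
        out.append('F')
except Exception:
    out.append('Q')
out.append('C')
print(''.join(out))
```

Execution trace: 'T' (inner except ValueError) → 'C' (after the try/except). Output: TC

Answer: TC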